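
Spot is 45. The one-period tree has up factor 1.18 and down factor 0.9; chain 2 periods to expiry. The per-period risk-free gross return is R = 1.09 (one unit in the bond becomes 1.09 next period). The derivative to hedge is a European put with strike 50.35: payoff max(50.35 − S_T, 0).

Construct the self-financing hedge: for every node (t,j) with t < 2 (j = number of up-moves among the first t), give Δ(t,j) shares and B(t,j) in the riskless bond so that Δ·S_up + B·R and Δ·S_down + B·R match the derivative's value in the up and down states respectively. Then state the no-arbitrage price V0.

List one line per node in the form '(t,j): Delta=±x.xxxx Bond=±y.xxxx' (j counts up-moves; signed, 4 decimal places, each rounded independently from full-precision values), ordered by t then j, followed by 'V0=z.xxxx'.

(0,0): Delta=-0.3919 Bond=19.7835
(1,0): Delta=-1.0000 Bond=46.1927
(1,1): Delta=-0.1722 Bond=9.8978
V0=2.1487

Under the risk-neutral measure, an up-move has probability p* = (R−d)/(u−d) = 0.6786 and values discount at R = 1.09.
Terminal values V(2,·): V(2,0)=13.9000, V(2,1)=2.5600, V(2,2)=0.0000
Node (1,0) S=40.5000: V=(p*·2.5600+(1−p*)·13.9000)/1.09=5.6927; Δ=(2.5600−13.9000)/(47.7900−36.4500)=-1.0000; B=V−Δ·S=46.1927
Node (1,1) S=53.1000: V=(p*·0.0000+(1−p*)·2.5600)/1.09=0.7549; Δ=(0.0000−2.5600)/(62.6580−47.7900)=-0.1722; B=V−Δ·S=9.8978
Node (0,0) S=45.0000: V=(p*·0.7549+(1−p*)·5.6927)/1.09=2.1487; Δ=(0.7549−5.6927)/(53.1000−40.5000)=-0.3919; B=V−Δ·S=19.7835
The time-0 hedge costs 2.1487, which is the no-arbitrage price.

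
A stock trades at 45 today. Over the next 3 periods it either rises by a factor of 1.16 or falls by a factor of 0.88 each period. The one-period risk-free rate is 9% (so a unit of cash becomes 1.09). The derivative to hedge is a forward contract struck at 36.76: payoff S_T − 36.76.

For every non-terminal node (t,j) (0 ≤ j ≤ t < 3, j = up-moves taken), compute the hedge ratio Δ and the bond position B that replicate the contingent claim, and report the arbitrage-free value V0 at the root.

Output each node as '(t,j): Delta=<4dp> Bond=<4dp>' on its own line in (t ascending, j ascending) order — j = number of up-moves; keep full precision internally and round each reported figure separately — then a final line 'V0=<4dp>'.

(0,0): Delta=1.0000 Bond=-28.3855
(1,0): Delta=1.0000 Bond=-30.9402
(1,1): Delta=1.0000 Bond=-30.9402
(2,0): Delta=1.0000 Bond=-33.7248
(2,1): Delta=1.0000 Bond=-33.7248
(2,2): Delta=1.0000 Bond=-33.7248
V0=16.6145

Since d<R<u, set p* = (R−d)/(u−d) = 0.7500; price each node as the discounted p*-expectation of its children.
Payoff layer (t=3): V(3,0)=-6.0938, V(3,1)=3.6637, V(3,2)=16.5258, V(3,3)=33.4803
Node (2,0) S=34.8480: V=(p*·3.6637+(1−p*)·-6.0938)/1.09=1.1232; Δ=(3.6637−-6.0938)/(40.4237−30.6662)=1.0000; B=V−Δ·S=-33.7248
Node (2,1) S=45.9360: V=(p*·16.5258+(1−p*)·3.6637)/1.09=12.2112; Δ=(16.5258−3.6637)/(53.2858−40.4237)=1.0000; B=V−Δ·S=-33.7248
Node (2,2) S=60.5520: V=(p*·33.4803+(1−p*)·16.5258)/1.09=26.8272; Δ=(33.4803−16.5258)/(70.2403−53.2858)=1.0000; B=V−Δ·S=-33.7248
Node (1,0) S=39.6000: V=(p*·12.2112+(1−p*)·1.1232)/1.09=8.6598; Δ=(12.2112−1.1232)/(45.9360−34.8480)=1.0000; B=V−Δ·S=-30.9402
Node (1,1) S=52.2000: V=(p*·26.8272+(1−p*)·12.2112)/1.09=21.2598; Δ=(26.8272−12.2112)/(60.5520−45.9360)=1.0000; B=V−Δ·S=-30.9402
Node (0,0) S=45.0000: V=(p*·21.2598+(1−p*)·8.6598)/1.09=16.6145; Δ=(21.2598−8.6598)/(52.2000−39.6000)=1.0000; B=V−Δ·S=-28.3855
Self-financing check: at every node Δ·S+B equals the discounted successor values.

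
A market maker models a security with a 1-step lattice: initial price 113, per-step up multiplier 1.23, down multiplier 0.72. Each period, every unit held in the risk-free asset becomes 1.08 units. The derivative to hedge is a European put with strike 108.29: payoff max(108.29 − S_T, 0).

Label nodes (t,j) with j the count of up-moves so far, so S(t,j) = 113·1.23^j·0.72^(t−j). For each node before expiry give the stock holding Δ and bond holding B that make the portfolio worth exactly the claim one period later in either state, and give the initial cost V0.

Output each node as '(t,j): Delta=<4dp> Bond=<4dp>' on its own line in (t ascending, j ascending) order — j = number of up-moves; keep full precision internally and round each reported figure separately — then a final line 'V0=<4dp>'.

(0,0): Delta=-0.4673 Bond=60.1378
V0=7.3339

The replicating-portfolio and risk-neutral prices coincide; use p* = (1.08−0.72)/(1.23−0.72) = 0.7059 for the latter.
Terminal values V(1,·): V(1,0)=26.9300, V(1,1)=0.0000
(0,0): S=113.0000. Δ = (V_up−V_dn)/(S_up−S_dn) = (0.0000−26.9300)/(138.9900−81.3600) = -0.4673. V = [p*·0.0000 + (1−p*)·26.9300]/1.08 = 7.3339. B = V − Δ·S = 60.1378.
Root portfolio cost Δ·113+B reproduces V0=7.3339.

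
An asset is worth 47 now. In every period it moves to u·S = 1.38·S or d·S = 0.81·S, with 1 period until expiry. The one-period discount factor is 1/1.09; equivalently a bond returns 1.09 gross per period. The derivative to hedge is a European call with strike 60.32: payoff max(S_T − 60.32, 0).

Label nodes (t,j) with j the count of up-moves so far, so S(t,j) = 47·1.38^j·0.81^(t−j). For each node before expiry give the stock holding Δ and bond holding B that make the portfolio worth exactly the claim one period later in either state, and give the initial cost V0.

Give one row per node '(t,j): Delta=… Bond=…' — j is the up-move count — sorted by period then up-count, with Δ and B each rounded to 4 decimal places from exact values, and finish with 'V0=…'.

(0,0): Delta=0.1695 Bond=-5.9189
V0=2.0460

The replicating-portfolio and risk-neutral prices coincide; use p* = (1.09−0.81)/(1.38−0.81) = 0.4912 for the latter.
Terminal values V(1,·): V(1,0)=0.0000, V(1,1)=4.5400
(0,0): S=47.0000. Δ = (V_up−V_dn)/(S_up−S_dn) = (4.5400−0.0000)/(64.8600−38.0700) = 0.1695. V = [p*·4.5400 + (1−p*)·0.0000]/1.09 = 2.0460. B = V − Δ·S = -5.9189.
Each (Δ,B) replicates both successor values, so the strategy is self-financing and V0 is arbitrage-free.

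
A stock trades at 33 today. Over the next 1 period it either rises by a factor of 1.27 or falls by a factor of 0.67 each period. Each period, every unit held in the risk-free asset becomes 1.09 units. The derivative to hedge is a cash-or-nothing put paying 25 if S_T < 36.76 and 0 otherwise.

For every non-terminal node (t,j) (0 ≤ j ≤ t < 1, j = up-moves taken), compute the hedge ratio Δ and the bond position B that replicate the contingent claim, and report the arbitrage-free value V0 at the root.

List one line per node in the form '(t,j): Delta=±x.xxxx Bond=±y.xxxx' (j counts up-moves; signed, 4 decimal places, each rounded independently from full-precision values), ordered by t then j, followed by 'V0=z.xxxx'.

(0,0): Delta=-1.2626 Bond=48.5474
V0=6.8807

Since d<R<u, set p* = (R−d)/(u−d) = 0.7000; price each node as the discounted p*-expectation of its children.
Terminal values V(1,·): V(1,0)=25.0000, V(1,1)=0.0000
(0,0): S=33.0000. Δ = (V_up−V_dn)/(S_up−S_dn) = (0.0000−25.0000)/(41.9100−22.1100) = -1.2626. V = [p*·0.0000 + (1−p*)·25.0000]/1.09 = 6.8807. B = V − Δ·S = 48.5474.
Root portfolio cost Δ·33+B reproduces V0=6.8807.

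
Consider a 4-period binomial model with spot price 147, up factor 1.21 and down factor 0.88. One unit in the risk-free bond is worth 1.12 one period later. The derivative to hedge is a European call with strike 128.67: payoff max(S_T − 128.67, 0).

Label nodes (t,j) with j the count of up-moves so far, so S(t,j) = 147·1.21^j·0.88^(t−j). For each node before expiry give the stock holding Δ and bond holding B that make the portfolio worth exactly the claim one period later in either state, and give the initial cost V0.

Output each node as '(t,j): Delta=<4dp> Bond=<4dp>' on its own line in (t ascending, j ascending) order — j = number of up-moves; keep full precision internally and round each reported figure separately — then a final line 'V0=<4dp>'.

Under the risk-neutral measure, an up-move has probability p* = (R−d)/(u−d) = 0.7273 and values discount at R = 1.12.
Terminal payoffs: V(4,0)=0.0000, V(4,1)=0.0000, V(4,2)=37.9985, V(4,3)=100.4991, V(4,4)=186.4376
Node (3,0) S=100.1764: V=(p*·0.0000+(1−p*)·0.0000)/1.12=0.0000; Δ=(0.0000−0.0000)/(121.2134−88.1552)=0.0000; B=V−Δ·S=0.0000
Node (3,1) S=137.7425: V=(p*·37.9985+(1−p*)·0.0000)/1.12=24.6743; Δ=(37.9985−0.0000)/(166.6685−121.2134)=0.8360; B=V−Δ·S=-90.4725
Node (3,2) S=189.3960: V=(p*·100.4991+(1−p*)·37.9985)/1.12=74.5120; Δ=(100.4991−37.9985)/(229.1691−166.6685)=1.0000; B=V−Δ·S=-114.8839
Node (3,3) S=260.4195: V=(p*·186.4376+(1−p*)·100.4991)/1.12=145.5355; Δ=(186.4376−100.4991)/(315.1076−229.1691)=1.0000; B=V−Δ·S=-114.8839
Node (2,0) S=113.8368: V=(p*·24.6743+(1−p*)·0.0000)/1.12=16.0223; Δ=(24.6743−0.0000)/(137.7425−100.1764)=0.6568; B=V−Δ·S=-58.7484
Node (2,1) S=156.5256: V=(p*·74.5120+(1−p*)·24.6743)/1.12=54.3928; Δ=(74.5120−24.6743)/(189.3960−137.7425)=0.9648; B=V−Δ·S=-96.6306
Node (2,2) S=215.2227: V=(p*·145.5355+(1−p*)·74.5120)/1.12=112.6478; Δ=(145.5355−74.5120)/(260.4195−189.3960)=1.0000; B=V−Δ·S=-102.5749
Node (1,0) S=129.3600: V=(p*·54.3928+(1−p*)·16.0223)/1.12=39.2215; Δ=(54.3928−16.0223)/(156.5256−113.8368)=0.8988; B=V−Δ·S=-77.0528
Node (1,1) S=177.8700: V=(p*·112.6478+(1−p*)·54.3928)/1.12=86.3929; Δ=(112.6478−54.3928)/(215.2227−156.5256)=0.9925; B=V−Δ·S=-90.1373
Node (0,0) S=147.0000: V=(p*·86.3929+(1−p*)·39.2215)/1.12=65.6500; Δ=(86.3929−39.2215)/(177.8700−129.3600)=0.9724; B=V−Δ·S=-77.2935
Self-financing check: at every node Δ·S+B equals the discounted successor values.

(0,0): Delta=0.9724 Bond=-77.2935
(1,0): Delta=0.8988 Bond=-77.0528
(1,1): Delta=0.9925 Bond=-90.1373
(2,0): Delta=0.6568 Bond=-58.7484
(2,1): Delta=0.9648 Bond=-96.6306
(2,2): Delta=1.0000 Bond=-102.5749
(3,0): Delta=0.0000 Bond=0.0000
(3,1): Delta=0.8360 Bond=-90.4725
(3,2): Delta=1.0000 Bond=-114.8839
(3,3): Delta=1.0000 Bond=-114.8839
V0=65.6500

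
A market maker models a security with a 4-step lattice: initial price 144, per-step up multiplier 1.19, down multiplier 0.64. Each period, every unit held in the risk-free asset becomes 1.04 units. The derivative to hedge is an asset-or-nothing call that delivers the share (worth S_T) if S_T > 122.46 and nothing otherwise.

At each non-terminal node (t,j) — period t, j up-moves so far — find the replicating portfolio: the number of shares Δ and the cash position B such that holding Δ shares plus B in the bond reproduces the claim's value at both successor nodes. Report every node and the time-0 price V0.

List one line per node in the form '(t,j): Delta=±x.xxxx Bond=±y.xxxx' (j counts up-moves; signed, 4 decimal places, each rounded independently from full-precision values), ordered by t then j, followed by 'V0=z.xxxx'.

Under the risk-neutral measure, an up-move has probability p* = (R−d)/(u−d) = 0.7273 and values discount at R = 1.04.
At expiry t=4: V(4,0)=0.0000, V(4,1)=0.0000, V(4,2)=0.0000, V(4,3)=155.3043, V(4,4)=288.7688
  t=3,j=0: stock 37.7487 → up 44.9210 (V=0.0000), down 24.1592 (V=0.0000). Price 0.0000; hedge Δ=0.0000, bond B=0.0000.
  t=3,j=1: stock 70.1891 → up 83.5250 (V=0.0000), down 44.9210 (V=0.0000). Price 0.0000; hedge Δ=0.0000, bond B=0.0000.
  t=3,j=2: stock 130.5078 → up 155.3043 (V=155.3043), down 83.5250 (V=0.0000). Price 108.6044; hedge Δ=2.1636, bond B=-173.7670.
  t=3,j=3: stock 242.6629 → up 288.7688 (V=288.7688), down 155.3043 (V=155.3043). Price 242.6629; hedge Δ=1.0000, bond B=0.0000.
  t=2,j=0: stock 58.9824 → up 70.1891 (V=0.0000), down 37.7487 (V=0.0000). Price 0.0000; hedge Δ=0.0000, bond B=0.0000.
  t=2,j=1: stock 109.6704 → up 130.5078 (V=108.6044), down 70.1891 (V=0.0000). Price 75.9471; hedge Δ=1.8005, bond B=-121.5154.
  t=2,j=2: stock 203.9184 → up 242.6629 (V=242.6629), down 130.5078 (V=108.6044). Price 198.1745; hedge Δ=1.1953, bond B=-45.5683.
  t=1,j=0: stock 92.1600 → up 109.6704 (V=75.9471), down 58.9824 (V=0.0000). Price 53.1099; hedge Δ=1.4983, bond B=-84.9758.
  t=1,j=1: stock 171.3600 → up 203.9184 (V=198.1745), down 109.6704 (V=75.9471). Price 158.4998; hedge Δ=1.2969, bond B=-63.7318.
  t=0,j=0: stock 144.0000 → up 171.3600 (V=158.4998), down 92.1600 (V=53.1099). Price 124.7664; hedge Δ=1.3307, bond B=-66.8516.
Self-financing check: at every node Δ·S+B equals the discounted successor values.

(0,0): Delta=1.3307 Bond=-66.8516
(1,0): Delta=1.4983 Bond=-84.9758
(1,1): Delta=1.2969 Bond=-63.7318
(2,0): Delta=0.0000 Bond=0.0000
(2,1): Delta=1.8005 Bond=-121.5154
(2,2): Delta=1.1953 Bond=-45.5683
(3,0): Delta=0.0000 Bond=0.0000
(3,1): Delta=0.0000 Bond=0.0000
(3,2): Delta=2.1636 Bond=-173.7670
(3,3): Delta=1.0000 Bond=0.0000
V0=124.7664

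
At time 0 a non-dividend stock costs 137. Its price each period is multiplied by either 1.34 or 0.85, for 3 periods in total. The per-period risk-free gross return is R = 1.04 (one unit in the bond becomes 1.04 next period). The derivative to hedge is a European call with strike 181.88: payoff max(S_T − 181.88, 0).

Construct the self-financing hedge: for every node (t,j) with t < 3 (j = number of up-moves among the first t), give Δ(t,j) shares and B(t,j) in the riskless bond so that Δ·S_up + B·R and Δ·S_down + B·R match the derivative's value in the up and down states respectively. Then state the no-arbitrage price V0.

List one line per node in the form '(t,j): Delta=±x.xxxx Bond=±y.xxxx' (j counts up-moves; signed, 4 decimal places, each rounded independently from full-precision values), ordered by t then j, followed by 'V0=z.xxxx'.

Under the risk-neutral measure, an up-move has probability p* = (R−d)/(u−d) = 0.3878 and values discount at R = 1.04.
Payoff layer (t=3): V(3,0)=0.0000, V(3,1)=0.0000, V(3,2)=27.2176, V(3,3)=147.7562
(2,0): S=98.9825. Δ = (V_up−V_dn)/(S_up−S_dn) = (0.0000−0.0000)/(132.6365−84.1351) = 0.0000. V = [p*·0.0000 + (1−p*)·0.0000]/1.04 = 0.0000. B = V − Δ·S = 0.0000.
(2,1): S=156.0430. Δ = (V_up−V_dn)/(S_up−S_dn) = (27.2176−0.0000)/(209.0976−132.6365) = 0.3560. V = [p*·27.2176 + (1−p*)·0.0000]/1.04 = 10.1479. B = V − Δ·S = -45.3983.
(2,2): S=245.9972. Δ = (V_up−V_dn)/(S_up−S_dn) = (147.7562−27.2176)/(329.6362−209.0976) = 1.0000. V = [p*·147.7562 + (1−p*)·27.2176]/1.04 = 71.1126. B = V − Δ·S = -174.8846.
(1,0): S=116.4500. Δ = (V_up−V_dn)/(S_up−S_dn) = (10.1479−0.0000)/(156.0430−98.9825) = 0.1778. V = [p*·10.1479 + (1−p*)·0.0000]/1.04 = 3.7835. B = V − Δ·S = -16.9264.
(1,1): S=183.5800. Δ = (V_up−V_dn)/(S_up−S_dn) = (71.1126−10.1479)/(245.9972−156.0430) = 0.6777. V = [p*·71.1126 + (1−p*)·10.1479]/1.04 = 32.4877. B = V − Δ·S = -91.9301.
(0,0): S=137.0000. Δ = (V_up−V_dn)/(S_up−S_dn) = (32.4877−3.7835)/(183.5800−116.4500) = 0.4276. V = [p*·32.4877 + (1−p*)·3.7835]/1.04 = 14.3401. B = V − Δ·S = -44.2398.
The time-0 hedge costs 14.3401, which is the no-arbitrage price.

(0,0): Delta=0.4276 Bond=-44.2398
(1,0): Delta=0.1778 Bond=-16.9264
(1,1): Delta=0.6777 Bond=-91.9301
(2,0): Delta=0.0000 Bond=0.0000
(2,1): Delta=0.3560 Bond=-45.3983
(2,2): Delta=1.0000 Bond=-174.8846
V0=14.3401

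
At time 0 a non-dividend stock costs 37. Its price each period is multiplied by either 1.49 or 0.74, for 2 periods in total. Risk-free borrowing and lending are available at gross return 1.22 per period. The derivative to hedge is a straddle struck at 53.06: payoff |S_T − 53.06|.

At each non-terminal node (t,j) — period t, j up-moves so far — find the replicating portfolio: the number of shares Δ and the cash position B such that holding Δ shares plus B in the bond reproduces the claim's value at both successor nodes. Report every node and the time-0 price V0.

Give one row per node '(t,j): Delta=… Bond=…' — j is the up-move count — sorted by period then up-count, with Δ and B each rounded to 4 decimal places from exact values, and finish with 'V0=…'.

(0,0): Delta=0.0996 Bond=10.9710
(1,0): Delta=-1.0000 Bond=43.4918
(1,1): Delta=0.4068 Bond=-3.5507
V0=14.6564

Under the risk-neutral measure, an up-move has probability p* = (R−d)/(u−d) = 0.6400 and values discount at R = 1.22.
Terminal payoffs: V(2,0)=32.7988, V(2,1)=12.2638, V(2,2)=29.0837
(1,0): S=27.3800. Δ = (V_up−V_dn)/(S_up−S_dn) = (12.2638−32.7988)/(40.7962−20.2612) = -1.0000. V = [p*·12.2638 + (1−p*)·32.7988]/1.22 = 16.1118. B = V − Δ·S = 43.4918.
(1,1): S=55.1300. Δ = (V_up−V_dn)/(S_up−S_dn) = (29.0837−12.2638)/(82.1437−40.7962) = 0.4068. V = [p*·29.0837 + (1−p*)·12.2638]/1.22 = 18.8758. B = V − Δ·S = -3.5507.
(0,0): S=37.0000. Δ = (V_up−V_dn)/(S_up−S_dn) = (18.8758−16.1118)/(55.1300−27.3800) = 0.0996. V = [p*·18.8758 + (1−p*)·16.1118]/1.22 = 14.6564. B = V − Δ·S = 10.9710.
Self-financing check: at every node Δ·S+B equals the discounted successor values.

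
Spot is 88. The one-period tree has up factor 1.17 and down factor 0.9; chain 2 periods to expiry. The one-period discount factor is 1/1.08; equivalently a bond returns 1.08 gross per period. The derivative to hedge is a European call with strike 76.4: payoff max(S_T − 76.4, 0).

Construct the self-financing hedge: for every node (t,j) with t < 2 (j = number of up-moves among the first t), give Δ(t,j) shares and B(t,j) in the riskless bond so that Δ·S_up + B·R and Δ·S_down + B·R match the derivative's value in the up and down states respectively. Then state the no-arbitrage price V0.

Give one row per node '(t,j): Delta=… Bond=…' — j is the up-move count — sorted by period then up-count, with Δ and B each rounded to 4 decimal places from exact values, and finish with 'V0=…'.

No-arbitrage ⇒ martingale measure with p* = (R−d)/(u−d) = 0.6667.
Payoff layer (t=2): V(2,0)=0.0000, V(2,1)=16.2640, V(2,2)=44.0632
Node (1,0) S=79.2000: V=(p*·16.2640+(1−p*)·0.0000)/1.08=10.0395; Δ=(16.2640−0.0000)/(92.6640−71.2800)=0.7606; B=V−Δ·S=-50.1975
Node (1,1) S=102.9600: V=(p*·44.0632+(1−p*)·16.2640)/1.08=32.2193; Δ=(44.0632−16.2640)/(120.4632−92.6640)=1.0000; B=V−Δ·S=-70.7407
Node (0,0) S=88.0000: V=(p*·32.2193+(1−p*)·10.0395)/1.08=22.9870; Δ=(32.2193−10.0395)/(102.9600−79.2000)=0.9335; B=V−Δ·S=-59.1602
Root portfolio cost Δ·88+B reproduces V0=22.9870.

(0,0): Delta=0.9335 Bond=-59.1602
(1,0): Delta=0.7606 Bond=-50.1975
(1,1): Delta=1.0000 Bond=-70.7407
V0=22.9870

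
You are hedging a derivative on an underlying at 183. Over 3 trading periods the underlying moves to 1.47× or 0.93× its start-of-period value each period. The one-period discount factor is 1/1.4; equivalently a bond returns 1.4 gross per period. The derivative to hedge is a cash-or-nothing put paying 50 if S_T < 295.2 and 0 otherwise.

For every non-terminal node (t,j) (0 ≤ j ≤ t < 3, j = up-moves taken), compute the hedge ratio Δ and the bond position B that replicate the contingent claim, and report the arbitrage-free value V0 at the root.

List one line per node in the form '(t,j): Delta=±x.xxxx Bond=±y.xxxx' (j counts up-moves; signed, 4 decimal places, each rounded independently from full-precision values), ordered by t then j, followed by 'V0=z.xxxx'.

(0,0): Delta=-0.0583 Bond=11.4992
(1,0): Delta=-0.3382 Bond=63.7493
(1,1): Delta=-0.0319 Bond=9.0021
(2,0): Delta=0.0000 Bond=35.7143
(2,1): Delta=-0.3701 Bond=97.2222
(2,2): Delta=0.0000 Bond=0.0000
V0=0.8392

The replicating-portfolio and risk-neutral prices coincide; use p* = (1.4−0.93)/(1.47−0.93) = 0.8704 for the latter.
Payoff layer (t=3): V(3,0)=50.0000, V(3,1)=50.0000, V(3,2)=0.0000, V(3,3)=0.0000
(2,0): S=158.2767. Δ = (V_up−V_dn)/(S_up−S_dn) = (50.0000−50.0000)/(232.6667−147.1973) = 0.0000. V = [p*·50.0000 + (1−p*)·50.0000]/1.4 = 35.7143. B = V − Δ·S = 35.7143.
(2,1): S=250.1793. Δ = (V_up−V_dn)/(S_up−S_dn) = (0.0000−50.0000)/(367.7636−232.6667) = -0.3701. V = [p*·0.0000 + (1−p*)·50.0000]/1.4 = 4.6296. B = V − Δ·S = 97.2222.
(2,2): S=395.4447. Δ = (V_up−V_dn)/(S_up−S_dn) = (0.0000−0.0000)/(581.3037−367.7636) = 0.0000. V = [p*·0.0000 + (1−p*)·0.0000]/1.4 = 0.0000. B = V − Δ·S = 0.0000.
(1,0): S=170.1900. Δ = (V_up−V_dn)/(S_up−S_dn) = (4.6296−35.7143)/(250.1793−158.2767) = -0.3382. V = [p*·4.6296 + (1−p*)·35.7143]/1.4 = 6.1851. B = V − Δ·S = 63.7493.
(1,1): S=269.0100. Δ = (V_up−V_dn)/(S_up−S_dn) = (0.0000−4.6296)/(395.4447−250.1793) = -0.0319. V = [p*·0.0000 + (1−p*)·4.6296]/1.4 = 0.4287. B = V − Δ·S = 9.0021.
(0,0): S=183.0000. Δ = (V_up−V_dn)/(S_up−S_dn) = (0.4287−6.1851)/(269.0100−170.1900) = -0.0583. V = [p*·0.4287 + (1−p*)·6.1851]/1.4 = 0.8392. B = V − Δ·S = 11.4992.
Check: Δ(0,0)·S0 + B(0,0) = 0.8392 = V0.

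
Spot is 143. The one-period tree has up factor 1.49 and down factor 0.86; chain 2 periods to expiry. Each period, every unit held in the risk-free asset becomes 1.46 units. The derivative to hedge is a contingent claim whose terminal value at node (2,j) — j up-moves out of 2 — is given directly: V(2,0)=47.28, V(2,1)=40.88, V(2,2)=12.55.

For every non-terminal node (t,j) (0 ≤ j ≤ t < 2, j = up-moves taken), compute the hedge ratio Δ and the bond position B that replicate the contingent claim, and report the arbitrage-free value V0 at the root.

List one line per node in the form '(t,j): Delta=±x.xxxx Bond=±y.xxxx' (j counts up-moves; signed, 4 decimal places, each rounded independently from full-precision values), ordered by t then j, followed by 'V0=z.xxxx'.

No-arbitrage ⇒ martingale measure with p* = (R−d)/(u−d) = 0.9524.
Terminal payoffs: V(2,0)=47.2800, V(2,1)=40.8800, V(2,2)=12.5500
(1,0): S=122.9800. Δ = (V_up−V_dn)/(S_up−S_dn) = (40.8800−47.2800)/(183.2402−105.7628) = -0.0826. V = [p*·40.8800 + (1−p*)·47.2800]/1.46 = 28.2087. B = V − Δ·S = 38.3675.
(1,1): S=213.0700. Δ = (V_up−V_dn)/(S_up−S_dn) = (12.5500−40.8800)/(317.4743−183.2402) = -0.2110. V = [p*·12.5500 + (1−p*)·40.8800]/1.46 = 9.5199. B = V − Δ·S = 54.4881.
(0,0): S=143.0000. Δ = (V_up−V_dn)/(S_up−S_dn) = (9.5199−28.2087)/(213.0700−122.9800) = -0.2074. V = [p*·9.5199 + (1−p*)·28.2087]/1.46 = 7.1300. B = V − Δ·S = 36.7949.
The time-0 hedge costs 7.1300, which is the no-arbitrage price.

(0,0): Delta=-0.2074 Bond=36.7949
(1,0): Delta=-0.0826 Bond=38.3675
(1,1): Delta=-0.2110 Bond=54.4881
V0=7.1300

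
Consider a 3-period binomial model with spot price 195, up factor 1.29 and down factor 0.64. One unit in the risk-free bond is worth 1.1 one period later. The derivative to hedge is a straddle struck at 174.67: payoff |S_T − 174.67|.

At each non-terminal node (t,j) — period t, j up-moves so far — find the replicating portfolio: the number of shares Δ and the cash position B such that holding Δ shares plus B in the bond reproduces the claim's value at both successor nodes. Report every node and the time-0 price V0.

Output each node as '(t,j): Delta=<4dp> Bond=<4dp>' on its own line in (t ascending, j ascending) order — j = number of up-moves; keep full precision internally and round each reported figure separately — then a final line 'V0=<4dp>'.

(0,0): Delta=0.5557 Bond=-20.4232
(1,0): Delta=-0.4764 Bond=106.3367
(1,1): Delta=0.7672 Bond=-75.6664
(2,0): Delta=-1.0000 Bond=158.7909
(2,1): Delta=-0.3691 Bond=99.6967
(2,2): Delta=1.0000 Bond=-158.7909
V0=87.9312

Under the risk-neutral measure, an up-move has probability p* = (R−d)/(u−d) = 0.7077 and values discount at R = 1.1.
Terminal payoffs: V(3,0)=123.5519, V(3,1)=71.6351, V(3,2)=33.0097, V(3,3)=243.9344
  t=2,j=0: stock 79.8720 → up 103.0349 (V=71.6351), down 51.1181 (V=123.5519). Price 78.9189; hedge Δ=-1.0000, bond B=158.7909.
  t=2,j=1: stock 160.9920 → up 207.6797 (V=33.0097), down 103.0349 (V=71.6351). Price 40.2729; hedge Δ=-0.3691, bond B=99.6967.
  t=2,j=2: stock 324.4995 → up 418.6044 (V=243.9344), down 207.6797 (V=33.0097). Price 165.7086; hedge Δ=1.0000, bond B=-158.7909.
  t=1,j=0: stock 124.8000 → up 160.9920 (V=40.2729), down 79.8720 (V=78.9189). Price 46.8813; hedge Δ=-0.4764, bond B=106.3367.
  t=1,j=1: stock 251.5500 → up 324.4995 (V=165.7086), down 160.9920 (V=40.2729). Price 117.3116; hedge Δ=0.7672, bond B=-75.6664.
  t=0,j=0: stock 195.0000 → up 251.5500 (V=117.3116), down 124.8000 (V=46.8813). Price 87.9312; hedge Δ=0.5557, bond B=-20.4232.
Check: Δ(0,0)·S0 + B(0,0) = 87.9312 = V0.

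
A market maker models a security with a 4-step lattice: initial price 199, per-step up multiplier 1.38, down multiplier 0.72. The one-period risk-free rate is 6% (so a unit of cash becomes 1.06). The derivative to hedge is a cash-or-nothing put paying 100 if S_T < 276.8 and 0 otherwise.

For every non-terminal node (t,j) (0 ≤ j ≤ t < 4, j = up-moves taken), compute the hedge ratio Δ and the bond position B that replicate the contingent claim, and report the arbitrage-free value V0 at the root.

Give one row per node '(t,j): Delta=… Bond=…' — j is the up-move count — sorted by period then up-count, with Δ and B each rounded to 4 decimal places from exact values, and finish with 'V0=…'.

(0,0): Delta=-0.2468 Bond=101.7356
(1,0): Delta=-0.2498 Bond=108.2695
(1,1): Delta=-0.2453 Bond=107.4354
(2,0): Delta=0.0000 Bond=88.9996
(2,1): Delta=-0.3724 Bond=139.0160
(2,2): Delta=-0.1829 Bond=90.2255
(3,0): Delta=0.0000 Bond=94.3396
(3,1): Delta=0.0000 Bond=94.3396
(3,2): Delta=-0.5553 Bond=197.2556
(3,3): Delta=0.0000 Bond=0.0000
V0=52.6295

No-arbitrage ⇒ martingale measure with p* = (R−d)/(u−d) = 0.5152.
At expiry t=4: V(4,0)=100.0000, V(4,1)=100.0000, V(4,2)=100.0000, V(4,3)=0.0000, V(4,4)=0.0000
  t=3,j=0: stock 74.2764 → up 102.5014 (V=100.0000), down 53.4790 (V=100.0000). Price 94.3396; hedge Δ=0.0000, bond B=94.3396.
  t=3,j=1: stock 142.3630 → up 196.4610 (V=100.0000), down 102.5014 (V=100.0000). Price 94.3396; hedge Δ=0.0000, bond B=94.3396.
  t=3,j=2: stock 272.8624 → up 376.5502 (V=0.0000), down 196.4610 (V=100.0000). Price 45.7404; hedge Δ=-0.5553, bond B=197.2556.
  t=3,j=3: stock 522.9863 → up 721.7211 (V=0.0000), down 376.5502 (V=0.0000). Price 0.0000; hedge Δ=0.0000, bond B=0.0000.
  t=2,j=0: stock 103.1616 → up 142.3630 (V=94.3396), down 74.2764 (V=94.3396). Price 88.9996; hedge Δ=0.0000, bond B=88.9996.
  t=2,j=1: stock 197.7264 → up 272.8624 (V=45.7404), down 142.3630 (V=94.3396). Price 65.3808; hedge Δ=-0.3724, bond B=139.0160.
  t=2,j=2: stock 378.9756 → up 522.9863 (V=0.0000), down 272.8624 (V=45.7404). Price 20.9219; hedge Δ=-0.1829, bond B=90.2255.
  t=1,j=0: stock 143.2800 → up 197.7264 (V=65.3808), down 103.1616 (V=88.9996). Price 72.4834; hedge Δ=-0.2498, bond B=108.2695.
  t=1,j=1: stock 274.6200 → up 378.9756 (V=20.9219), down 197.7264 (V=65.3808). Price 40.0733; hedge Δ=-0.2453, bond B=107.4354.
  t=0,j=0: stock 199.0000 → up 274.6200 (V=40.0733), down 143.2800 (V=72.4834). Price 52.6295; hedge Δ=-0.2468, bond B=101.7356.
Each (Δ,B) replicates both successor values, so the strategy is self-financing and V0 is arbitrage-free.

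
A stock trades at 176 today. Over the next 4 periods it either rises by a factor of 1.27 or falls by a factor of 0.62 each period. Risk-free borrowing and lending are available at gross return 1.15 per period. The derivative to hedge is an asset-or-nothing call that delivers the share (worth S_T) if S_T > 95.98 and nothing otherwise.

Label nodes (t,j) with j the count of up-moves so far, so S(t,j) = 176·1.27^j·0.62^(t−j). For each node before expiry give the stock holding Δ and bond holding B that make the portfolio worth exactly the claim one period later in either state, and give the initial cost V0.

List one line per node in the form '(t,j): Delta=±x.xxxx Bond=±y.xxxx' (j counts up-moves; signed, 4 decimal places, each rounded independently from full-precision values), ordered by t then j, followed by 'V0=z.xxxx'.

Under the risk-neutral measure, an up-move has probability p* = (R−d)/(u−d) = 0.8154 and values discount at R = 1.15.
At expiry t=4: V(4,0)=0.0000, V(4,1)=0.0000, V(4,2)=109.1198, V(4,3)=223.5196, V(4,4)=457.8546
Node (3,0) S=41.9457: V=(p*·0.0000+(1−p*)·0.0000)/1.15=0.0000; Δ=(0.0000−0.0000)/(53.2711−26.0064)=0.0000; B=V−Δ·S=0.0000
Node (3,1) S=85.9211: V=(p*·109.1198+(1−p*)·0.0000)/1.15=77.3692; Δ=(109.1198−0.0000)/(109.1198−53.2711)=1.9538; B=V−Δ·S=-90.5074
Node (3,2) S=175.9996: V=(p*·223.5196+(1−p*)·109.1198)/1.15=175.9996; Δ=(223.5196−109.1198)/(223.5196−109.1198)=1.0000; B=V−Δ·S=0.0000
Node (3,3) S=360.5154: V=(p*·457.8546+(1−p*)·223.5196)/1.15=360.5154; Δ=(457.8546−223.5196)/(457.8546−223.5196)=1.0000; B=V−Δ·S=0.0000
Node (2,0) S=67.6544: V=(p*·77.3692+(1−p*)·0.0000)/1.15=54.8571; Δ=(77.3692−0.0000)/(85.9211−41.9457)=1.7594; B=V−Δ·S=-64.1725
Node (2,1) S=138.5824: V=(p*·175.9996+(1−p*)·77.3692)/1.15=137.2095; Δ=(175.9996−77.3692)/(175.9996−85.9211)=1.0949; B=V−Δ·S=-14.5296
Node (2,2) S=283.8704: V=(p*·360.5154+(1−p*)·175.9996)/1.15=283.8704; Δ=(360.5154−175.9996)/(360.5154−175.9996)=1.0000; B=V−Δ·S=0.0000
Node (1,0) S=109.1200: V=(p*·137.2095+(1−p*)·54.8571)/1.15=106.0922; Δ=(137.2095−54.8571)/(138.5824−67.6544)=1.1611; B=V−Δ·S=-20.6039
Node (1,1) S=223.5200: V=(p*·283.8704+(1−p*)·137.2095)/1.15=223.2996; Δ=(283.8704−137.2095)/(283.8704−138.5824)=1.0094; B=V−Δ·S=-2.3325
Node (0,0) S=176.0000: V=(p*·223.2996+(1−p*)·106.0922)/1.15=175.3577; Δ=(223.2996−106.0922)/(223.5200−109.1200)=1.0245; B=V−Δ·S=-4.9615
The time-0 hedge costs 175.3577, which is the no-arbitrage price.

(0,0): Delta=1.0245 Bond=-4.9615
(1,0): Delta=1.1611 Bond=-20.6039
(1,1): Delta=1.0094 Bond=-2.3325
(2,0): Delta=1.7594 Bond=-64.1725
(2,1): Delta=1.0949 Bond=-14.5296
(2,2): Delta=1.0000 Bond=0.0000
(3,0): Delta=0.0000 Bond=0.0000
(3,1): Delta=1.9538 Bond=-90.5074
(3,2): Delta=1.0000 Bond=0.0000
(3,3): Delta=1.0000 Bond=0.0000
V0=175.3577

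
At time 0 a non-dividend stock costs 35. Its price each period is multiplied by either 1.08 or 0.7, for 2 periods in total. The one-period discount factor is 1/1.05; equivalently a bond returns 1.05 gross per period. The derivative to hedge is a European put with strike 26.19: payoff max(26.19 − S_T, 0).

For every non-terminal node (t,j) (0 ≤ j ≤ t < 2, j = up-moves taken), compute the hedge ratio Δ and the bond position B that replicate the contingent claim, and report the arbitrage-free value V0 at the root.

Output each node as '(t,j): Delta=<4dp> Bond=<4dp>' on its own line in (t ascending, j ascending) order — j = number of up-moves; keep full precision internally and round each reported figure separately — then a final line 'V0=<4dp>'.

(0,0): Delta=-0.0511 Bond=1.8398
(1,0): Delta=-0.9710 Bond=24.4692
(1,1): Delta=0.0000 Bond=0.0000
V0=0.0511

The replicating-portfolio and risk-neutral prices coincide; use p* = (1.05−0.7)/(1.08−0.7) = 0.9211 for the latter.
Payoff layer (t=2): V(2,0)=9.0400, V(2,1)=0.0000, V(2,2)=0.0000
(1,0): S=24.5000. Δ = (V_up−V_dn)/(S_up−S_dn) = (0.0000−9.0400)/(26.4600−17.1500) = -0.9710. V = [p*·0.0000 + (1−p*)·9.0400]/1.05 = 0.6797. B = V − Δ·S = 24.4692.
(1,1): S=37.8000. Δ = (V_up−V_dn)/(S_up−S_dn) = (0.0000−0.0000)/(40.8240−26.4600) = 0.0000. V = [p*·0.0000 + (1−p*)·0.0000]/1.05 = 0.0000. B = V − Δ·S = 0.0000.
(0,0): S=35.0000. Δ = (V_up−V_dn)/(S_up−S_dn) = (0.0000−0.6797)/(37.8000−24.5000) = -0.0511. V = [p*·0.0000 + (1−p*)·0.6797]/1.05 = 0.0511. B = V − Δ·S = 1.8398.
Each (Δ,B) replicates both successor values, so the strategy is self-financing and V0 is arbitrage-free.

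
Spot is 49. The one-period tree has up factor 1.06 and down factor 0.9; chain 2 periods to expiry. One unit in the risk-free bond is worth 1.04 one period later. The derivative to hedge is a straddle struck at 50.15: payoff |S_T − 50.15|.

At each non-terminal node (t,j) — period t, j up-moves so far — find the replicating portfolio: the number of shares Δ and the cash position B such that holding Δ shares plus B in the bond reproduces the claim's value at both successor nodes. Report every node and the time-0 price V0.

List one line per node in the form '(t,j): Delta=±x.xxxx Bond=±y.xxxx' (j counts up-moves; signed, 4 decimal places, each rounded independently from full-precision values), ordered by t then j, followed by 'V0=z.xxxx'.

(0,0): Delta=0.0531 Bond=1.7129
(1,0): Delta=-1.0000 Bond=48.2212
(1,1): Delta=0.1808 Bond=-4.8529
V0=4.3126

Under the risk-neutral measure, an up-move has probability p* = (R−d)/(u−d) = 0.8750 and values discount at R = 1.04.
At expiry t=2: V(2,0)=10.4600, V(2,1)=3.4040, V(2,2)=4.9064
(1,0): S=44.1000. Δ = (V_up−V_dn)/(S_up−S_dn) = (3.4040−10.4600)/(46.7460−39.6900) = -1.0000. V = [p*·3.4040 + (1−p*)·10.4600]/1.04 = 4.1212. B = V − Δ·S = 48.2212.
(1,1): S=51.9400. Δ = (V_up−V_dn)/(S_up−S_dn) = (4.9064−3.4040)/(55.0564−46.7460) = 0.1808. V = [p*·4.9064 + (1−p*)·3.4040]/1.04 = 4.5371. B = V − Δ·S = -4.8529.
(0,0): S=49.0000. Δ = (V_up−V_dn)/(S_up−S_dn) = (4.5371−4.1212)/(51.9400−44.1000) = 0.0531. V = [p*·4.5371 + (1−p*)·4.1212]/1.04 = 4.3126. B = V − Δ·S = 1.7129.
The time-0 hedge costs 4.3126, which is the no-arbitrage price.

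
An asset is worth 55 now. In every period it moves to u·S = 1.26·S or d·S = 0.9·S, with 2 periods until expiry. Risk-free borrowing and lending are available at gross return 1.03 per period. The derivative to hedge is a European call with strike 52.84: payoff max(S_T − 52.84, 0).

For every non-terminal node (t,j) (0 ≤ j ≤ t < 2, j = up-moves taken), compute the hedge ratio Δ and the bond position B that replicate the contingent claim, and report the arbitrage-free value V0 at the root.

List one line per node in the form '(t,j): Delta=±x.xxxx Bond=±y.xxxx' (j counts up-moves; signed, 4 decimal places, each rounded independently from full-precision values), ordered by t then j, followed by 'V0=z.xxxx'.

Under the risk-neutral measure, an up-move has probability p* = (R−d)/(u−d) = 0.3611 and values discount at R = 1.03.
Terminal values V(2,·): V(2,0)=0.0000, V(2,1)=9.5300, V(2,2)=34.4780
  t=1,j=0: stock 49.5000 → up 62.3700 (V=9.5300), down 44.5500 (V=0.0000). Price 3.3412; hedge Δ=0.5348, bond B=-23.1311.
  t=1,j=1: stock 69.3000 → up 87.3180 (V=34.4780), down 62.3700 (V=9.5300). Price 17.9990; hedge Δ=1.0000, bond B=-51.3010.
  t=0,j=0: stock 55.0000 → up 69.3000 (V=17.9990), down 49.5000 (V=3.3412). Price 8.3828; hedge Δ=0.7403, bond B=-32.3335.
Self-financing check: at every node Δ·S+B equals the discounted successor values.

(0,0): Delta=0.7403 Bond=-32.3335
(1,0): Delta=0.5348 Bond=-23.1311
(1,1): Delta=1.0000 Bond=-51.3010
V0=8.3828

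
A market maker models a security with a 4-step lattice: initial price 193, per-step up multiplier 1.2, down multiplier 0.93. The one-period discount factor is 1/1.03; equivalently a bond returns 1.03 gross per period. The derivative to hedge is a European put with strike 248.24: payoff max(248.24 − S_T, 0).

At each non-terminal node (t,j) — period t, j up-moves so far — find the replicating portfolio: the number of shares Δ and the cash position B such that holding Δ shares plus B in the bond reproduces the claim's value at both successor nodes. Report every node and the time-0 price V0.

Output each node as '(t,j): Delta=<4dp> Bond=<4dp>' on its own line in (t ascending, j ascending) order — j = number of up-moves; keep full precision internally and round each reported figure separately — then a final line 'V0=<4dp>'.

(0,0): Delta=-0.6379 Bond=160.2537
(1,0): Delta=-0.8348 Bond=200.4015
(1,1): Delta=-0.3785 Bond=104.9830
(2,0): Delta=-1.0000 Bond=233.9900
(2,1): Delta=-0.6171 Bond=159.5335
(2,2): Delta=-0.0641 Bond=20.7509
(3,0): Delta=-1.0000 Bond=241.0097
(3,1): Delta=-1.0000 Bond=241.0097
(3,2): Delta=-0.1127 Bond=33.9460
(3,3): Delta=0.0000 Bond=0.0000
V0=37.1379

The replicating-portfolio and risk-neutral prices coincide; use p* = (1.03−0.93)/(1.2−0.93) = 0.3704 for the latter.
Terminal payoffs: V(4,0)=103.8660, V(4,1)=61.9509, V(4,2)=7.8670, V(4,3)=0.0000, V(4,4)=0.0000
Node (3,0) S=155.2409: V=(p*·61.9509+(1−p*)·103.8660)/1.03=85.7688; Δ=(61.9509−103.8660)/(186.2891−144.3740)=-1.0000; B=V−Δ·S=241.0097
Node (3,1) S=200.3108: V=(p*·7.8670+(1−p*)·61.9509)/1.03=40.6989; Δ=(7.8670−61.9509)/(240.3730−186.2891)=-1.0000; B=V−Δ·S=241.0097
Node (3,2) S=258.4656: V=(p*·0.0000+(1−p*)·7.8670)/1.03=4.8090; Δ=(0.0000−7.8670)/(310.1587−240.3730)=-0.1127; B=V−Δ·S=33.9460
Node (3,3) S=333.5040: V=(p*·0.0000+(1−p*)·0.0000)/1.03=0.0000; Δ=(0.0000−0.0000)/(400.2048−310.1587)=0.0000; B=V−Δ·S=0.0000
Node (2,0) S=166.9257: V=(p*·40.6989+(1−p*)·85.7688)/1.03=67.0643; Δ=(40.6989−85.7688)/(200.3108−155.2409)=-1.0000; B=V−Δ·S=233.9900
Node (2,1) S=215.3880: V=(p*·4.8090+(1−p*)·40.6989)/1.03=26.6081; Δ=(4.8090−40.6989)/(258.4656−200.3108)=-0.6171; B=V−Δ·S=159.5335
Node (2,2) S=277.9200: V=(p*·0.0000+(1−p*)·4.8090)/1.03=2.9397; Δ=(0.0000−4.8090)/(333.5040−258.4656)=-0.0641; B=V−Δ·S=20.7509
Node (1,0) S=179.4900: V=(p*·26.6081+(1−p*)·67.0643)/1.03=50.5636; Δ=(26.6081−67.0643)/(215.3880−166.9257)=-0.8348; B=V−Δ·S=200.4015
Node (1,1) S=231.6000: V=(p*·2.9397+(1−p*)·26.6081)/1.03=17.3224; Δ=(2.9397−26.6081)/(277.9200−215.3880)=-0.3785; B=V−Δ·S=104.9830
Node (0,0) S=193.0000: V=(p*·17.3224+(1−p*)·50.5636)/1.03=37.1379; Δ=(17.3224−50.5636)/(231.6000−179.4900)=-0.6379; B=V−Δ·S=160.2537
Check: Δ(0,0)·S0 + B(0,0) = 37.1379 = V0.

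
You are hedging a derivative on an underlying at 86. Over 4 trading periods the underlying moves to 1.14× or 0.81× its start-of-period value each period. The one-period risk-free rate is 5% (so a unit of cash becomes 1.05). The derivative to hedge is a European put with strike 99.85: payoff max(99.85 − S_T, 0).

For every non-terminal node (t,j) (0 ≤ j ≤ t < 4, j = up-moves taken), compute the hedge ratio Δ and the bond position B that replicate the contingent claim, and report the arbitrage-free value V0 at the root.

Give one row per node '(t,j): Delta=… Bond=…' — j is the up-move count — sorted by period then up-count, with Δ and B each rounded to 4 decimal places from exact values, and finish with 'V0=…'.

No-arbitrage ⇒ martingale measure with p* = (R−d)/(u−d) = 0.7273.
At expiry t=4: V(4,0)=62.8298, V(4,1)=47.7475, V(4,2)=26.5206, V(4,3)=0.0000, V(4,4)=0.0000
Node (3,0) S=45.7039: V=(p*·47.7475+(1−p*)·62.8298)/1.05=49.3913; Δ=(47.7475−62.8298)/(52.1025−37.0202)=-1.0000; B=V−Δ·S=95.0952
Node (3,1) S=64.3240: V=(p*·26.5206+(1−p*)·47.7475)/1.05=30.7712; Δ=(26.5206−47.7475)/(73.3294−52.1025)=-1.0000; B=V−Δ·S=95.0952
Node (3,2) S=90.5301: V=(p*·0.0000+(1−p*)·26.5206)/1.05=6.8885; Δ=(0.0000−26.5206)/(103.2044−73.3294)=-0.8877; B=V−Δ·S=87.2539
Node (3,3) S=127.4128: V=(p*·0.0000+(1−p*)·0.0000)/1.05=0.0000; Δ=(0.0000−0.0000)/(145.2506−103.2044)=0.0000; B=V−Δ·S=0.0000
Node (2,0) S=56.4246: V=(p*·30.7712+(1−p*)·49.3913)/1.05=34.1423; Δ=(30.7712−49.3913)/(64.3240−45.7039)=-1.0000; B=V−Δ·S=90.5669
Node (2,1) S=79.4124: V=(p*·6.8885+(1−p*)·30.7712)/1.05=12.7637; Δ=(6.8885−30.7712)/(90.5301−64.3240)=-0.9113; B=V−Δ·S=85.1357
Node (2,2) S=111.7656: V=(p*·0.0000+(1−p*)·6.8885)/1.05=1.7892; Δ=(0.0000−6.8885)/(127.4128−90.5301)=-0.1868; B=V−Δ·S=22.6633
Node (1,0) S=69.6600: V=(p*·12.7637+(1−p*)·34.1423)/1.05=17.7088; Δ=(12.7637−34.1423)/(79.4124−56.4246)=-0.9300; B=V−Δ·S=82.4923
Node (1,1) S=98.0400: V=(p*·1.7892+(1−p*)·12.7637)/1.05=4.5545; Δ=(1.7892−12.7637)/(111.7656−79.4124)=-0.3392; B=V−Δ·S=37.8107
Node (0,0) S=86.0000: V=(p*·4.5545+(1−p*)·17.7088)/1.05=7.7544; Δ=(4.5545−17.7088)/(98.0400−69.6600)=-0.4635; B=V−Δ·S=47.6158
Each (Δ,B) replicates both successor values, so the strategy is self-financing and V0 is arbitrage-free.

(0,0): Delta=-0.4635 Bond=47.6158
(1,0): Delta=-0.9300 Bond=82.4923
(1,1): Delta=-0.3392 Bond=37.8107
(2,0): Delta=-1.0000 Bond=90.5669
(2,1): Delta=-0.9113 Bond=85.1357
(2,2): Delta=-0.1868 Bond=22.6633
(3,0): Delta=-1.0000 Bond=95.0952
(3,1): Delta=-1.0000 Bond=95.0952
(3,2): Delta=-0.8877 Bond=87.2539
(3,3): Delta=0.0000 Bond=0.0000
V0=7.7544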